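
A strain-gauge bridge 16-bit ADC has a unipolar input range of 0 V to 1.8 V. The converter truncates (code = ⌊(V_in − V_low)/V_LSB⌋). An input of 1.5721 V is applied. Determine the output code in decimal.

With 65536 levels over 1.8 V, one step is 27.47 µV.
(1.5721 − 0) / 2.74658e-05 = 57238.414 LSBs.
So the output code is 57238.

code 57238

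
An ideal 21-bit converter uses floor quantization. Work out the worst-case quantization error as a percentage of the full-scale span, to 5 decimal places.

Truncating → worst-case error = 1 LSB = V_FS/2^21, so 100/2097152 = 4.76837e-05 % of full scale.

0.00005 %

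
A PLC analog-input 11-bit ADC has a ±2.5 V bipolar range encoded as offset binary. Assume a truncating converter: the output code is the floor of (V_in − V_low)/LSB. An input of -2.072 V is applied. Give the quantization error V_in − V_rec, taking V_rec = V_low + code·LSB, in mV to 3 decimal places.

Step size: 5 V ÷ 2^11 = 2.441 mV.
(V_in − V_low)/LSB = (-2.072 − (−2.5))/0.00244141 = 175.3088 → code 175 (floor).
Reconstructed: -2.0727539 V.
Error = -2.072 − (−2.0727539) = 0.000753906 V = 0.754 mV.

0.754 mV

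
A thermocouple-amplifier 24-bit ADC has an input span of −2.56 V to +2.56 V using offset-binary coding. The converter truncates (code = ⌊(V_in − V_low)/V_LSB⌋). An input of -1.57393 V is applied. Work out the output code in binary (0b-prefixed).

code 0b1100010100110110110010 (decimal 3231154)

With 16777216 levels over 5.12 V, one step is 0.31 µV.
(-1.57393 − (−2.56)) / 3.05176e-07 = 3231154.176 LSBs.
⌊·⌋(3231154.176) = 3231154.
In binary (0b-prefixed): 0b1100010100110110110010.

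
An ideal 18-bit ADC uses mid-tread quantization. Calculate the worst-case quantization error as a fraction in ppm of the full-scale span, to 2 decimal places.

Rounding → worst-case error = ½ LSB = V_FS/2^19, so 1e+06/524288 = 1.90735 ppm of full scale.

1.91 ppm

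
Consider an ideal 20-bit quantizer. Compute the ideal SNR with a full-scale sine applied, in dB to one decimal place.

122.2 dB

SNR ≈ 6.02·N + 1.76 dB = 6.02·20 + 1.76 = 122.16 dB.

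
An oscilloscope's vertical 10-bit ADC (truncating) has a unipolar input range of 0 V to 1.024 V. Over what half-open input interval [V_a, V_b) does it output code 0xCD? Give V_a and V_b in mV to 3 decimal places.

[205.000 mV, 206.000 mV)

LSB = 1.024/2^10 = 1.000 mV.
Code 0xCD = 205 decimal.
V_a = V_low + 205·LSB = 0.205 V; V_b = V_low + 206·LSB = 0.206 V.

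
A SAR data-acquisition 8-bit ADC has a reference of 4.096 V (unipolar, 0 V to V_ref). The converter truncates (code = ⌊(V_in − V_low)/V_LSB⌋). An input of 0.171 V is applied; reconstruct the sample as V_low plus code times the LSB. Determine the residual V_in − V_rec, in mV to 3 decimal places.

LSB = 4.096/2^8 = 16.000 mV.
(V_in − V_low)/LSB = (0.171 − 0)/0.016 = 10.6875 → code 10 (floor).
V_rec = 0 + 10·0.016 = 0.16 V.
Error = 0.171 − 0.16 = 0.011 V = 11.000 mV.

11.000 mV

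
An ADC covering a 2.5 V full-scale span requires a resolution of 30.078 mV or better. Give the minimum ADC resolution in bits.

Number of steps required ≥ 2.5 V / 30.078 mV = 83.12.
Need 2^N ≥ 83.12; 2^6 = 64, 2^7 = 128.
Minimum N = 7.

7 bits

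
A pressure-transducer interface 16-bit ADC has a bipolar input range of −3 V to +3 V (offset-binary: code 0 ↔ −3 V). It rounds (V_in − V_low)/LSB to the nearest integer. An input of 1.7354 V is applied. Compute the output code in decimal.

code 51723

With 65536 levels over 6 V, one step is 91.55 µV.
Input sits at 51723.196 steps above V_low.
Round → code 51723.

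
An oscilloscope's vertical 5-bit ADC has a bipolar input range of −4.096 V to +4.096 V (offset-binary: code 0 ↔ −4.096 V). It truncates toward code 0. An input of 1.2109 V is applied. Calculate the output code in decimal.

LSB = 8.192 V / 32 = 256.000 mV.
(1.2109 − (−4.096)) / 0.256 = 20.730 LSBs.
So the output code is 20.

code 20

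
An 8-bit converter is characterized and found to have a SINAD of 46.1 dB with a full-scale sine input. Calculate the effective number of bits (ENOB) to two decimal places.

ENOB = (SINAD − 1.76) / 6.02 = (46.1 − 1.76)/6.02 = 7.365.

7.37 bits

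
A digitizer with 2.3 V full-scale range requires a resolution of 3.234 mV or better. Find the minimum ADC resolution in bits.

Number of steps required ≥ 2.3 V / 3.234 mV = 711.19.
Need 2^N ≥ 711.19; 2^9 = 512, 2^10 = 1024.
Minimum N = 10.

10 bits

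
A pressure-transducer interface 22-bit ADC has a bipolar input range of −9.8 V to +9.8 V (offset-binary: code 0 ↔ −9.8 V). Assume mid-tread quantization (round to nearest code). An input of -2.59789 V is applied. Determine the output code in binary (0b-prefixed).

With 4194304 levels over 19.6 V, one step is 4.67 µV.
Input sits at 1541216.264 steps above V_low.
So the output code is 1541216.
In binary (0b-prefixed): 0b101111000010001100000.

code 0b101111000010001100000 (decimal 1541216)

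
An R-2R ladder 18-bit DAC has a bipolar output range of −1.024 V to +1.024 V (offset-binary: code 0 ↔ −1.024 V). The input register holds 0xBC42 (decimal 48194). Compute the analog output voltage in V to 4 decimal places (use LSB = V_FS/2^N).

-0.6475 V

LSB = 2.048 V / 2^18 = 7.81 µV.
Code 0xBC42 = 48194 decimal.
V_out = (−1.024) + 48194 × 7.8125e-06 V = -0.647484 V.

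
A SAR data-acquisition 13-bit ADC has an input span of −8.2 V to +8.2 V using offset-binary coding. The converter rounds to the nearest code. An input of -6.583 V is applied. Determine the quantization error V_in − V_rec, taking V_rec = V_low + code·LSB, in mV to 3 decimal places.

Step size: 16.4 V ÷ 2^13 = 2.002 mV.
(-6.583 − (−8.2))/0.00200195 = 807.7112; round gives code 808.
Code 808 maps back to (−8.2) + 808×0.00200195 V = -6.5824219 V.
V_in − V_rec = -0.000578125 V = -0.578 mV.

-0.578 mV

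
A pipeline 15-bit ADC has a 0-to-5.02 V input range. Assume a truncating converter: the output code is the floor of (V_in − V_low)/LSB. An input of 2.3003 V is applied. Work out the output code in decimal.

code 15015

With 32768 levels over 5.02 V, one step is 153.20 µV.
(2.3003 − 0) / 0.000153198 = 15015.185 LSBs.
So the output code is 15015.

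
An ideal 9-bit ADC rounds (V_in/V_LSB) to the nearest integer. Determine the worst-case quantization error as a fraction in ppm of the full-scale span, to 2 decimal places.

Rounding → worst-case error = ½ LSB = V_FS/2^10, so 1e+06/1024 = 976.562 ppm of full scale.

976.56 ppm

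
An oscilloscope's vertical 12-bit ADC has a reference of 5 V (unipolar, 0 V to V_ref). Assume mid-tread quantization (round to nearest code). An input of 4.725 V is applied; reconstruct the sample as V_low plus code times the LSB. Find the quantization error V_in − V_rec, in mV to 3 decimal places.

One LSB is 5 V / 4096 = 1.221 mV.
Scaled input = 3870.7200 LSBs, so code = 3871.
Code 3871 maps back to 0 + 3871×0.0012207 V = 4.7253418 V.
Error = 4.725 − 4.7253418 = -0.000341797 V = -0.342 mV.

-0.342 mV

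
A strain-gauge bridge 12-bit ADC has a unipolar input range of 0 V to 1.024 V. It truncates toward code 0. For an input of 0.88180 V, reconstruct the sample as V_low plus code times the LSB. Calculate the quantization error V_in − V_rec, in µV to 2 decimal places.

One LSB is 1.024 V / 4096 = 250.00 µV.
(0.88180 − 0)/0.00025 = 3527.2000; ⌊·⌋ gives code 3527.
Reconstructed: 0.88175 V.
V_in − V_rec = 5e-05 V = 50.00 µV.

50.00 µV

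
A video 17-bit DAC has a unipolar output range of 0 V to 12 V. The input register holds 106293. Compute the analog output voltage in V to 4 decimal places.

LSB = 12 V / 2^17 = 91.55 µV.
V_out = 0 + 106293 × 9.15527e-05 V = 9.73141 V.

9.7314 V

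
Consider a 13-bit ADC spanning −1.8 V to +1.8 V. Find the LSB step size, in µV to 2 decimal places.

Full-scale span = 3.6 V.
LSB = 3.6 / 2^13 = 3.6 / 8192 = 0.000439453 V = 439.45 µV.

439.45 µV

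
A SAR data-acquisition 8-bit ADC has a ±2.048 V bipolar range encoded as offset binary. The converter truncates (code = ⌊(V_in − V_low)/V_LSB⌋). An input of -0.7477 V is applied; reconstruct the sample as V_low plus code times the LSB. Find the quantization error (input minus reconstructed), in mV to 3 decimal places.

4.300 mV

Step size: 4.096 V ÷ 2^8 = 16.000 mV.
(V_in − V_low)/LSB = (-0.7477 − (−2.048))/0.016 = 81.2687 → code 81 (floor).
V_rec = (−2.048) + 81·0.016 = -0.752 V.
Error = -0.7477 − (−0.752) = 0.0043 V = 4.300 mV.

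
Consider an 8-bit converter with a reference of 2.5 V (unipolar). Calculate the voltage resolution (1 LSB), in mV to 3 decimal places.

Full-scale span = 2.5 V.
LSB = 2.5 / 2^8 = 2.5 / 256 = 0.00976562 V = 9.766 mV.

9.766 mV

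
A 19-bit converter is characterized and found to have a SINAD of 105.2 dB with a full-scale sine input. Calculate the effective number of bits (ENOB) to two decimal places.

ENOB = (SINAD − 1.76) / 6.02 = (105.2 − 1.76)/6.02 = 17.183.

17.18 bits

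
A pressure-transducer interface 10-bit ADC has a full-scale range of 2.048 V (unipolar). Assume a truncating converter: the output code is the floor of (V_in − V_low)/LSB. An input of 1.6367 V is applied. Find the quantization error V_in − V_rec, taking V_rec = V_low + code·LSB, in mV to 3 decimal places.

One LSB is 2.048 V / 1024 = 2.000 mV.
(1.6367 − 0)/0.002 = 818.3500; ⌊·⌋ gives code 818.
Code 818 maps back to 0 + 818×0.002 V = 1.636 V.
Difference: 0.0007 V → 0.700 mV.

0.700 mV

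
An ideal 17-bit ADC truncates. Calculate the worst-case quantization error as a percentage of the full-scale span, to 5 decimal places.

0.00076 %

Truncating → worst-case error = 1 LSB = V_FS/2^17, so 100/131072 = 0.000762939 % of full scale.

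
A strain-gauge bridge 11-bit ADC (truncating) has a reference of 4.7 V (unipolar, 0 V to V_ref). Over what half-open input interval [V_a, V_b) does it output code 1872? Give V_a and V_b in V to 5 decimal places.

[4.29609 V, 4.29839 V)

LSB = 4.7/2^11 = 2.295 mV.
V_a = V_low + 1872·LSB = 4.29609 V; V_b = V_low + 1873·LSB = 4.29839 V.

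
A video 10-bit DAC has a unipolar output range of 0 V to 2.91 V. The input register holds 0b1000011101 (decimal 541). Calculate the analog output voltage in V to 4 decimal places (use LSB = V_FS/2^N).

1.5374 V

LSB = 2.91 V / 2^10 = 2.842 mV.
Code 0b1000011101 = 541 decimal.
V_out = 0 + 541 × 0.0028418 V = 1.53741 V.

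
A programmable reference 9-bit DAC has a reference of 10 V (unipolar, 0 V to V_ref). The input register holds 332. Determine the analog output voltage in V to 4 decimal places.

LSB = 10 V / 2^9 = 19.531 mV.
V_out = 0 + 332 × 0.0195312 V = 6.48438 V.

6.4844 V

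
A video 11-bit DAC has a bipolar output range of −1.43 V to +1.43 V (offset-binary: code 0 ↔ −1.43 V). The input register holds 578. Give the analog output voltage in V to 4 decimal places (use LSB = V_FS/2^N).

-0.6228 V

LSB = 2.86 V / 2^11 = 1.396 mV.
V_out = (−1.43) + 578 × 0.00139648 V = -0.622832 V.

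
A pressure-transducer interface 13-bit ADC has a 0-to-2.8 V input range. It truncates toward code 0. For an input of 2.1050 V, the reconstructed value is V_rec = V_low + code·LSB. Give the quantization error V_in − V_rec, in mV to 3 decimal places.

LSB = 2.8/2^13 = 341.80 µV.
Scaled input = 6158.6286 LSBs, so code = 6158.
Reconstructed: 2.1047852 V.
V_in − V_rec = 0.000214844 V = 0.215 mV.

0.215 mV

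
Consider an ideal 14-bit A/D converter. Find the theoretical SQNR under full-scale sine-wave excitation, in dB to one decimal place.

SNR ≈ 6.02·N + 1.76 dB = 6.02·14 + 1.76 = 86.04 dB.

86.0 dB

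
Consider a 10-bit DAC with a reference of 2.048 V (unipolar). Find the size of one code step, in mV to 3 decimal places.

Full-scale span = 2.048 V.
LSB = 2.048 / 2^10 = 2.048 / 1024 = 0.002 V = 2.000 mV.

2.000 mV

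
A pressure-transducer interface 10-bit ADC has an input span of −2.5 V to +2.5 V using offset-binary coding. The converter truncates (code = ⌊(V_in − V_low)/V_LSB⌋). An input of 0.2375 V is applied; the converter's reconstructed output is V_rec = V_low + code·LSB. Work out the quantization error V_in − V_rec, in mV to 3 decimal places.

3.125 mV

LSB = 5/2^10 = 4.883 mV.
Scaled input = 560.6400 LSBs, so code = 560.
V_rec = (−2.5) + 560·0.00488281 = 0.234375 V.
Error = 0.2375 − 0.234375 = 0.003125 V = 3.125 mV.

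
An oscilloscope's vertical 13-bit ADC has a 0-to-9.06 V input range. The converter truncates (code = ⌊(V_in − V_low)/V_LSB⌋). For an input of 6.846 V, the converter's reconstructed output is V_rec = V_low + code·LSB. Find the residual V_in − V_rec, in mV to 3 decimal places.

0.126 mV

LSB = 9.06/2^13 = 1.106 mV.
(V_in − V_low)/LSB = (6.846 − 0)/0.00110596 = 6190.1139 → code 6190 (floor).
V_rec = 0 + 6190·0.00110596 = 6.845874 V.
Error = 6.846 − 6.845874 = 0.000125977 V = 0.126 mV.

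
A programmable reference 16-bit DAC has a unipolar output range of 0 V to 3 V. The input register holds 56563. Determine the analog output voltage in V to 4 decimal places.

2.5892 V

LSB = 3 V / 2^16 = 45.78 µV.
V_out = 0 + 56563 × 4.57764e-05 V = 2.58925 V.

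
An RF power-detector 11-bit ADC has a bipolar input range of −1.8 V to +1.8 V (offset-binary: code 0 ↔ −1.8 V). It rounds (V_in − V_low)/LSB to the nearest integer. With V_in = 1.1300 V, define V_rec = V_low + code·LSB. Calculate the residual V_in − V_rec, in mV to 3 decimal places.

One LSB is 3.6 V / 2048 = 1.758 mV.
(1.1300 − (−1.8))/0.00175781 = 1666.8444; round gives code 1667.
V_rec = (−1.8) + 1667·0.00175781 = 1.1302734 V.
Error = 1.1300 − 1.1302734 = -0.000273438 V = -0.273 mV.

-0.273 mV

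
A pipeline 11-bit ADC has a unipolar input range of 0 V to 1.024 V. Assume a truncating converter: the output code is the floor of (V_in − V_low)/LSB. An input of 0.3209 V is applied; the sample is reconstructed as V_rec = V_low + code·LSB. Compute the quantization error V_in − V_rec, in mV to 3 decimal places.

One LSB is 1.024 V / 2048 = 0.500 mV.
(0.3209 − 0)/0.0005 = 641.8000; ⌊·⌋ gives code 641.
Code 641 maps back to 0 + 641×0.0005 V = 0.3205 V.
Error = 0.3209 − 0.3205 = 0.0004 V = 0.400 mV.

0.400 mV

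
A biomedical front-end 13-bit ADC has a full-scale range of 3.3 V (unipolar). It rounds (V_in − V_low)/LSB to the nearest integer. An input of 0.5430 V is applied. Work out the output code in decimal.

Full-scale span = 3.3 V; LSB = 3.3/2^13 = 402.83 µV.
(0.5430 − 0) / 0.000402832 = 1347.956 LSBs.
So the output code is 1348.

code 1348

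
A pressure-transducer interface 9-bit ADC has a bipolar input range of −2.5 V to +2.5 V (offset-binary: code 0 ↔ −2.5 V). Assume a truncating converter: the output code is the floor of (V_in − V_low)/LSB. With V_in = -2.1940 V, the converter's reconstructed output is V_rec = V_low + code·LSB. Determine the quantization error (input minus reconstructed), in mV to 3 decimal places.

3.266 mV

LSB = 5/2^9 = 9.766 mV.
(V_in − V_low)/LSB = (-2.1940 − (−2.5))/0.00976562 = 31.3344 → code 31 (floor).
V_rec = (−2.5) + 31·0.00976562 = -2.1972656 V.
V_in − V_rec = 0.00326562 V = 3.266 mV.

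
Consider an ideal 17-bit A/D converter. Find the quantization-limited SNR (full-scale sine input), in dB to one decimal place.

104.1 dB

SNR ≈ 6.02·N + 1.76 dB = 6.02·17 + 1.76 = 104.10 dB.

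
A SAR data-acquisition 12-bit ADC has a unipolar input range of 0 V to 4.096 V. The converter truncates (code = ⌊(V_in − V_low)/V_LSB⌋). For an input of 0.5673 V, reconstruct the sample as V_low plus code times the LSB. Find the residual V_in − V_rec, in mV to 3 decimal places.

0.300 mV

One LSB is 4.096 V / 4096 = 1.000 mV.
Scaled input = 567.3000 LSBs, so code = 567.
Reconstructed: 0.567 V.
V_in − V_rec = 0.0003 V = 0.300 mV.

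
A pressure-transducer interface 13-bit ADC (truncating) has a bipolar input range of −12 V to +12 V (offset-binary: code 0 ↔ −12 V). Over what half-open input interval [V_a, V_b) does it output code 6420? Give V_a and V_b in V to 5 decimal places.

[6.80859 V, 6.81152 V)

LSB = 24/2^13 = 2.930 mV.
V_a = V_low + 6420·LSB = 6.80859 V; V_b = V_low + 6421·LSB = 6.81152 V.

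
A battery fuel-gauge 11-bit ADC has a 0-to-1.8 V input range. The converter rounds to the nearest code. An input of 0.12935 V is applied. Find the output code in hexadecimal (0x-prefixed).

code 0x93 (decimal 147)

LSB = 1.8 V / 2048 = 0.879 mV.
Input sits at 147.172 steps above V_low.
So the output code is 147.
In hexadecimal (0x-prefixed): 0x93.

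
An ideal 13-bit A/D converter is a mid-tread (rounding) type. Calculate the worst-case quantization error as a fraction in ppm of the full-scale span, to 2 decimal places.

61.04 ppm

Rounding → worst-case error = ½ LSB = V_FS/2^14, so 1e+06/16384 = 61.0352 ppm of full scale.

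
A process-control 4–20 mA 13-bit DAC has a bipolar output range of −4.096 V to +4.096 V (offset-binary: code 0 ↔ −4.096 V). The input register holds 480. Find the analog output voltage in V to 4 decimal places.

-3.6160 V

LSB = 8.192 V / 2^13 = 1.000 mV.
V_out = (−4.096) + 480 × 0.001 V = -3.616 V.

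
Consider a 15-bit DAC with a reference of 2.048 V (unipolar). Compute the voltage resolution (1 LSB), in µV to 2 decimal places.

62.50 µV

Full-scale span = 2.048 V.
LSB = 2.048 / 2^15 = 2.048 / 32768 = 6.25e-05 V = 62.50 µV.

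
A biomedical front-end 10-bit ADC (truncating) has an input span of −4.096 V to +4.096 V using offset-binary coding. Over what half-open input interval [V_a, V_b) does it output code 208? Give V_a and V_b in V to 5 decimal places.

[-2.43200 V, -2.42400 V)

LSB = 8.192/2^10 = 8.000 mV.
V_a = V_low + 208·LSB = -2.432 V; V_b = V_low + 209·LSB = -2.424 V.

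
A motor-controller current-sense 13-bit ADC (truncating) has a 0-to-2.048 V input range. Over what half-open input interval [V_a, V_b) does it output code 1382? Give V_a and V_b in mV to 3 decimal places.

[345.500 mV, 345.750 mV)

LSB = 2.048/2^13 = 250.00 µV.
V_a = V_low + 1382·LSB = 0.3455 V; V_b = V_low + 1383·LSB = 0.34575 V.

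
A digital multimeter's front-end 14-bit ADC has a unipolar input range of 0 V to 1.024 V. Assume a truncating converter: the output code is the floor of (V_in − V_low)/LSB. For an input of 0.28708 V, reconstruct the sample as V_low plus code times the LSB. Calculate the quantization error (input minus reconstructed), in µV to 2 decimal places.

17.50 µV

Step size: 1.024 V ÷ 2^14 = 62.50 µV.
(V_in − V_low)/LSB = (0.28708 − 0)/6.25e-05 = 4593.2800 → code 4593 (floor).
Code 4593 maps back to 0 + 4593×6.25e-05 V = 0.2870625 V.
Error = 0.28708 − 0.2870625 = 1.75e-05 V = 17.50 µV.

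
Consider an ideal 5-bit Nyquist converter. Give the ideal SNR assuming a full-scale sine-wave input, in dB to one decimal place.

31.9 dB

SNR ≈ 6.02·N + 1.76 dB = 6.02·5 + 1.76 = 31.86 dB.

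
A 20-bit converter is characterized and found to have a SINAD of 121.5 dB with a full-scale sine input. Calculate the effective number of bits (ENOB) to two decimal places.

ENOB = (SINAD − 1.76) / 6.02 = (121.5 − 1.76)/6.02 = 19.890.

19.89 bits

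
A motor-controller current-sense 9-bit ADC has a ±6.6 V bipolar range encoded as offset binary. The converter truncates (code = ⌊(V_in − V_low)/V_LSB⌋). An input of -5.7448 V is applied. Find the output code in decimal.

Full-scale span = 13.2 V; LSB = 13.2/2^9 = 25.781 mV.
(-5.7448 − (−6.6)) / 0.0257812 = 33.171 LSBs.
⌊·⌋(33.171) = 33.

code 33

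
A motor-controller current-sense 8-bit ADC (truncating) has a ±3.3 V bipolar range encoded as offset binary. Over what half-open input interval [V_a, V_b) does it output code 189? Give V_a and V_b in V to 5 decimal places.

[1.57266 V, 1.59844 V)

LSB = 6.6/2^8 = 25.781 mV.
V_a = V_low + 189·LSB = 1.57266 V; V_b = V_low + 190·LSB = 1.59844 V.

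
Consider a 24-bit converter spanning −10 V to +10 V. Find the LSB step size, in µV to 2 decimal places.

1.19 µV

Full-scale span = 20 V.
LSB = 20 / 2^24 = 20 / 16777216 = 1.19209e-06 V = 1.19 µV.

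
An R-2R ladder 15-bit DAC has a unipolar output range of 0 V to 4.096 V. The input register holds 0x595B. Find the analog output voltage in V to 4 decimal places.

LSB = 4.096 V / 2^15 = 125.00 µV.
Code 0x595B = 22875 decimal.
V_out = 0 + 22875 × 0.000125 V = 2.85938 V.

2.8594 V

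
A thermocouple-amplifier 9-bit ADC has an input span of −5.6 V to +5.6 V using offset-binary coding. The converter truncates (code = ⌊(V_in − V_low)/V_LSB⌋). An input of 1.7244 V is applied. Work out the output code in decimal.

LSB = 11.2 V / 512 = 21.875 mV.
(1.7244 − (−5.6)) / 0.021875 = 334.830 LSBs.
⌊·⌋(334.830) = 334.

code 334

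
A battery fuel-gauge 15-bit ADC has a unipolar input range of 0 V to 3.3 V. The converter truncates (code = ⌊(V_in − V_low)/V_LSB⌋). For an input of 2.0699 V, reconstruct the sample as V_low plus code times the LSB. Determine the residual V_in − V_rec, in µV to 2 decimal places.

48.32 µV

LSB = 3.3/2^15 = 100.71 µV.
(2.0699 − 0)/0.000100708 = 20553.4798; ⌊·⌋ gives code 20553.
Code 20553 maps back to 0 + 20553×0.000100708 V = 2.0698517 V.
V_in − V_rec = 4.83154e-05 V = 48.32 µV.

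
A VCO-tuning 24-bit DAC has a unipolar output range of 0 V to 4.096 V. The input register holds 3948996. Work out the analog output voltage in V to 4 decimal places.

0.9641 V

LSB = 4.096 V / 2^24 = 0.24 µV.
V_out = 0 + 3948996 × 2.44141e-07 V = 0.96411 V.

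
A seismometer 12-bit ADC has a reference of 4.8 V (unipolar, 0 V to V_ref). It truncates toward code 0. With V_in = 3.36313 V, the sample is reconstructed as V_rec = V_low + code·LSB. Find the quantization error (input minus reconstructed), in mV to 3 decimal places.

1.021 mV

Step size: 4.8 V ÷ 2^12 = 1.172 mV.
Scaled input = 2869.8709 LSBs, so code = 2869.
Code 2869 maps back to 0 + 2869×0.00117187 V = 3.3621094 V.
Difference: 0.00102063 V → 1.021 mV.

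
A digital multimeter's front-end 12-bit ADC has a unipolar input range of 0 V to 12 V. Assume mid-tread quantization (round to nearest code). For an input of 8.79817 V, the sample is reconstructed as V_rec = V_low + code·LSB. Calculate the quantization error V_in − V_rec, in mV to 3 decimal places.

0.318 mV

Step size: 12 V ÷ 2^12 = 2.930 mV.
(V_in − V_low)/LSB = (8.79817 − 0)/0.00292969 = 3003.1087 → code 3003 (round).
Code 3003 maps back to 0 + 3003×0.00292969 V = 8.7978516 V.
V_in − V_rec = 0.000318437 V = 0.318 mV.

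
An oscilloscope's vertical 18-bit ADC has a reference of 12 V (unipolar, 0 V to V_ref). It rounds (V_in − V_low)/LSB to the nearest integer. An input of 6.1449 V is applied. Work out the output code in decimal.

With 262144 levels over 12 V, one step is 45.78 µV.
(6.1449 − 0) / 4.57764e-05 = 134237.389 LSBs.
So the output code is 134237.

code 134237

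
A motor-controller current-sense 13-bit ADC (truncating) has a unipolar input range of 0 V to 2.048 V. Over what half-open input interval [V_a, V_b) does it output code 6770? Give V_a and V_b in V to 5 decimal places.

[1.69250 V, 1.69275 V)

LSB = 2.048/2^13 = 250.00 µV.
V_a = V_low + 6770·LSB = 1.6925 V; V_b = V_low + 6771·LSB = 1.69275 V.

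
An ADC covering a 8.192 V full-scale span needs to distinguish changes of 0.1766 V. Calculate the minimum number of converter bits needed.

Number of steps required ≥ 8.192 V / 0.1766 V = 46.39.
Need 2^N ≥ 46.39; 2^5 = 32, 2^6 = 64.
Minimum N = 6.

6 bits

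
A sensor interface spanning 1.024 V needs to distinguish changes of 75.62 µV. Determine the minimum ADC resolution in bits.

Number of steps required ≥ 1.024 V / 75.62 µV = 13541.39.
Need 2^N ≥ 13541.39; 2^13 = 8192, 2^14 = 16384.
Minimum N = 14.

14 bits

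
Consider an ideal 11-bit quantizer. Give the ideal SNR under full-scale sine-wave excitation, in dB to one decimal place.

68.0 dB

SNR ≈ 6.02·N + 1.76 dB = 6.02·11 + 1.76 = 67.98 dB.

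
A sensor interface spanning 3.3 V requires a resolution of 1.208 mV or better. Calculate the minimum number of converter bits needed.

12 bits

Number of steps required ≥ 3.3 V / 1.208 mV = 2731.79.
Need 2^N ≥ 2731.79; 2^11 = 2048, 2^12 = 4096.
Minimum N = 12.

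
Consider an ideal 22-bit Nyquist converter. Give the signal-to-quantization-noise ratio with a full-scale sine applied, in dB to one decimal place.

SNR ≈ 6.02·N + 1.76 dB = 6.02·22 + 1.76 = 134.20 dB.

134.2 dB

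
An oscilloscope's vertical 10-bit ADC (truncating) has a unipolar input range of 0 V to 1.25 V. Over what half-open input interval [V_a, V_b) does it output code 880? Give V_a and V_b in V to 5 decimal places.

[1.07422 V, 1.07544 V)

LSB = 1.25/2^10 = 1.221 mV.
V_a = V_low + 880·LSB = 1.07422 V; V_b = V_low + 881·LSB = 1.07544 V.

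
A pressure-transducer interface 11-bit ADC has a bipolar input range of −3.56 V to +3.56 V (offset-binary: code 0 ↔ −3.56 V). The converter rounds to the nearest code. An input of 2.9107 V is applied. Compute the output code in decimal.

code 1861

LSB = 7.12 V / 2048 = 3.477 mV.
Input sits at 1861.235 steps above V_low.
So the output code is 1861.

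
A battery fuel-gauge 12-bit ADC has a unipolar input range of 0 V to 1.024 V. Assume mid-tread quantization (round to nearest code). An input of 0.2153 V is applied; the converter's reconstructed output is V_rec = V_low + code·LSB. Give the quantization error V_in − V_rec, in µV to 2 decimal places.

Step size: 1.024 V ÷ 2^12 = 250.00 µV.
(0.2153 − 0)/0.00025 = 861.2000; round gives code 861.
Code 861 maps back to 0 + 861×0.00025 V = 0.21525 V.
Error = 0.2153 − 0.21525 = 5e-05 V = 50.00 µV.

50.00 µV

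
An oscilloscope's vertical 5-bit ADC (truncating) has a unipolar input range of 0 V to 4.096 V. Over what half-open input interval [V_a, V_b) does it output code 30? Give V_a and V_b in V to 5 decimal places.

[3.84000 V, 3.96800 V)

LSB = 4.096/2^5 = 128.000 mV.
V_a = V_low + 30·LSB = 3.84 V; V_b = V_low + 31·LSB = 3.968 V.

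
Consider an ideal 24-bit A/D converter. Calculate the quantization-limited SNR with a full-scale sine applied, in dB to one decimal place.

146.2 dB

SNR ≈ 6.02·N + 1.76 dB = 6.02·24 + 1.76 = 146.24 dB.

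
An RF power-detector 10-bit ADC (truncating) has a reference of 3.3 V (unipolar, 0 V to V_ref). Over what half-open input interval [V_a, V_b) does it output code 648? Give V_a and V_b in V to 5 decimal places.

[2.08828 V, 2.09150 V)

LSB = 3.3/2^10 = 3.223 mV.
V_a = V_low + 648·LSB = 2.08828 V; V_b = V_low + 649·LSB = 2.0915 V.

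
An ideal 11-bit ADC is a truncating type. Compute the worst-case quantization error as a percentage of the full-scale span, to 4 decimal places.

Truncating → worst-case error = 1 LSB = V_FS/2^11, so 100/2048 = 0.0488281 % of full scale.

0.0488 %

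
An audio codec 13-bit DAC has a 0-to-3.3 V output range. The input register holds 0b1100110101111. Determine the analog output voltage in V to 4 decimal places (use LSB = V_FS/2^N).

2.6486 V

LSB = 3.3 V / 2^13 = 402.83 µV.
Code 0b1100110101111 = 6575 decimal.
V_out = 0 + 6575 × 0.000402832 V = 2.64862 V.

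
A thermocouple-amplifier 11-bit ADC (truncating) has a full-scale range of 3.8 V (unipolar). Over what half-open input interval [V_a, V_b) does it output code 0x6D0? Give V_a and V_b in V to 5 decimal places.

[3.23594 V, 3.23779 V)

LSB = 3.8/2^11 = 1.855 mV.
Code 0x6D0 = 1744 decimal.
V_a = V_low + 1744·LSB = 3.23594 V; V_b = V_low + 1745·LSB = 3.23779 V.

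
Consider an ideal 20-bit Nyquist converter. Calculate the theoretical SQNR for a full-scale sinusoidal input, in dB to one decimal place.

SNR ≈ 6.02·N + 1.76 dB = 6.02·20 + 1.76 = 122.16 dB.

122.2 dB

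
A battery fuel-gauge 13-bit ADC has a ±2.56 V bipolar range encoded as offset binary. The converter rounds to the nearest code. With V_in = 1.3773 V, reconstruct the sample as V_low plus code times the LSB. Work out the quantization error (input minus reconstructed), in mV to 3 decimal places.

One LSB is 5.12 V / 8192 = 0.625 mV.
Scaled input = 6299.6800 LSBs, so code = 6300.
V_rec = (−2.56) + 6300·0.000625 = 1.3775 V.
V_in − V_rec = -0.0002 V = -0.200 mV.

-0.200 mV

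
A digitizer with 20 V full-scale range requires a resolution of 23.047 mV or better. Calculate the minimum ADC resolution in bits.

Number of steps required ≥ 20 V / 23.047 mV = 867.79.
Need 2^N ≥ 867.79; 2^9 = 512, 2^10 = 1024.
Minimum N = 10.

10 bits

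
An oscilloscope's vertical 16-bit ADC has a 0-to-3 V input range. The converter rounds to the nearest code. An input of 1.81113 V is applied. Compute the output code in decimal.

code 39565

With 65536 levels over 3 V, one step is 45.78 µV.
Input sits at 39564.739 steps above V_low.
Round → code 39565.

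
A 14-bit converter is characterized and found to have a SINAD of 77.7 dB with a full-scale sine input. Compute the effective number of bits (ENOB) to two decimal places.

12.61 bits

ENOB = (SINAD − 1.76) / 6.02 = (77.7 − 1.76)/6.02 = 12.615.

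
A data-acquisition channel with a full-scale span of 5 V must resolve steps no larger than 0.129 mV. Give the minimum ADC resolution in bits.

16 bits

Number of steps required ≥ 5 V / 0.129 mV = 38759.69.
Need 2^N ≥ 38759.69; 2^15 = 32768, 2^16 = 65536.
Minimum N = 16.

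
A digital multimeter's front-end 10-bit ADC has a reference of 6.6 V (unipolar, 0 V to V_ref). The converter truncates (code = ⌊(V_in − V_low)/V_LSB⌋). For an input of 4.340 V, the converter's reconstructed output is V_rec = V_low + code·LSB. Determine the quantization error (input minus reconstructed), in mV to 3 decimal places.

2.305 mV

Step size: 6.6 V ÷ 2^10 = 6.445 mV.
(4.340 − 0)/0.00644531 = 673.3576; ⌊·⌋ gives code 673.
Reconstructed: 4.3376953 V.
V_in − V_rec = 0.00230469 V = 2.305 mV.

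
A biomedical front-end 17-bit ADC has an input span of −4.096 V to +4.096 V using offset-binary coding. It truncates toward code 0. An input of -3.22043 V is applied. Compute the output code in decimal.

code 14009

With 131072 levels over 8.192 V, one step is 62.50 µV.
(-3.22043 − (−4.096)) / 6.25e-05 = 14009.120 LSBs.
Floor → code 14009.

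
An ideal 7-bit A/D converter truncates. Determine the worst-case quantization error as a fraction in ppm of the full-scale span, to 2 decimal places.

7812.50 ppm

Truncating → worst-case error = 1 LSB = V_FS/2^7, so 1e+06/128 = 7812.5 ppm of full scale.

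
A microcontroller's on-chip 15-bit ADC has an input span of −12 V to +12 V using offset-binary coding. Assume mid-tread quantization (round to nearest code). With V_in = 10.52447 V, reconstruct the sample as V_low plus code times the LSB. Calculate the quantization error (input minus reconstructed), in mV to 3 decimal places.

Step size: 24 V ÷ 2^15 = 0.732 mV.
(V_in − V_low)/LSB = (10.52447 − (−12))/0.000732422 = 30753.4097 → code 30753 (round).
Code 30753 maps back to (−12) + 30753×0.000732422 V = 10.52417 V.
Difference: 0.000300078 V → 0.300 mV.

0.300 mV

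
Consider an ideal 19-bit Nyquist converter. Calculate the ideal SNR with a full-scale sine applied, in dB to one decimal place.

SNR ≈ 6.02·N + 1.76 dB = 6.02·19 + 1.76 = 116.14 dB.

116.1 dB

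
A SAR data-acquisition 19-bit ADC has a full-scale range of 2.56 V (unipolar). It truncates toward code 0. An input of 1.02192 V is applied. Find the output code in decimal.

LSB = 2.56 V / 524288 = 4.88 µV.
Input sits at 209289.216 steps above V_low.
So the output code is 209289.

code 209289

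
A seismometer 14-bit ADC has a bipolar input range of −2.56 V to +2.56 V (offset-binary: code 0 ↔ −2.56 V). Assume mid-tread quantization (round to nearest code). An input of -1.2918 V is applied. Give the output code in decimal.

code 4058

LSB = 5.12 V / 16384 = 312.50 µV.
Input sits at 4058.240 steps above V_low.
round(4058.240) = 4058.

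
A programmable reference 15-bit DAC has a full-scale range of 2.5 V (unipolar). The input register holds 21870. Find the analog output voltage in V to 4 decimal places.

1.6685 V

LSB = 2.5 V / 2^15 = 76.29 µV.
V_out = 0 + 21870 × 7.62939e-05 V = 1.66855 V.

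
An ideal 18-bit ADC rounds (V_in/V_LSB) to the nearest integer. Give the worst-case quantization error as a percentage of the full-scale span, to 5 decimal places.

0.00019 %

Rounding → worst-case error = ½ LSB = V_FS/2^19, so 100/524288 = 0.000190735 % of full scale.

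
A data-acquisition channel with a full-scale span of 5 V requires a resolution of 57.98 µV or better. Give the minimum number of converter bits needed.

Number of steps required ≥ 5 V / 57.98 µV = 86236.63.
Need 2^N ≥ 86236.63; 2^16 = 65536, 2^17 = 131072.
Minimum N = 17.

17 bits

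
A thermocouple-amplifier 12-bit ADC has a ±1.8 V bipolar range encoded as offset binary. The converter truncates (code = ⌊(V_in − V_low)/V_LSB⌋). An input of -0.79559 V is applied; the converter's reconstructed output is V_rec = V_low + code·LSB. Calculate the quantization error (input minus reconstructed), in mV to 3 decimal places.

LSB = 3.6/2^12 = 0.879 mV.
(V_in − V_low)/LSB = (-0.79559 − (−1.8))/0.000878906 = 1142.7954 → code 1142 (floor).
Code 1142 maps back to (−1.8) + 1142×0.000878906 V = -0.79628906 V.
Difference: 0.000699063 V → 0.699 mV.

0.699 mV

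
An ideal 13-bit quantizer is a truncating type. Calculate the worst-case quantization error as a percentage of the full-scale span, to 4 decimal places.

0.0122 %

Truncating → worst-case error = 1 LSB = V_FS/2^13, so 100/8192 = 0.012207 % of full scale.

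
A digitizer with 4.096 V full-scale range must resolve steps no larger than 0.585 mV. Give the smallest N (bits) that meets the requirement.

Number of steps required ≥ 4.096 V / 0.585 mV = 7001.71.
Need 2^N ≥ 7001.71; 2^12 = 4096, 2^13 = 8192.
Minimum N = 13.

13 bits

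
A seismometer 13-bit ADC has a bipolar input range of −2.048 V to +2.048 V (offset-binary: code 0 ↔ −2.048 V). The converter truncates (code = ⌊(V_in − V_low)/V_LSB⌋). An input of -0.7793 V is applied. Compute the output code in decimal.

Full-scale span = 4.096 V; LSB = 4.096/2^13 = 0.500 mV.
(V_in − V_low)/LSB = (-0.7793 − (−2.048)) / 0.0005 = 2537.400.
⌊·⌋(2537.400) = 2537.

code 2537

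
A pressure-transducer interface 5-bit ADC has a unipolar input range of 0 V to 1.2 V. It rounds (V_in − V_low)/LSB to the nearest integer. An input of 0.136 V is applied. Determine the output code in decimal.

code 4

LSB = 1.2 V / 32 = 37.500 mV.
(0.136 − 0) / 0.0375 = 3.627 LSBs.
round(3.627) = 4.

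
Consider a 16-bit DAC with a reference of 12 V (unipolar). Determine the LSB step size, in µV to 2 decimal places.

Full-scale span = 12 V.
LSB = 12 / 2^16 = 12 / 65536 = 0.000183105 V = 183.11 µV.

183.11 µV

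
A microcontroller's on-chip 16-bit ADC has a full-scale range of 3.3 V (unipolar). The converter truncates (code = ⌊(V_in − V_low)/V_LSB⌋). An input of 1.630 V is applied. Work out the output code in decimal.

LSB = 3.3 V / 65536 = 50.35 µV.
(V_in − V_low)/LSB = (1.630 − 0) / 5.0354e-05 = 32370.812.
Floor → code 32370.

code 32370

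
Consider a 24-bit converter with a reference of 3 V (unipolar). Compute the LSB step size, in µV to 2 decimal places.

0.18 µV

Full-scale span = 3 V.
LSB = 3 / 2^24 = 3 / 16777216 = 1.78814e-07 V = 0.18 µV.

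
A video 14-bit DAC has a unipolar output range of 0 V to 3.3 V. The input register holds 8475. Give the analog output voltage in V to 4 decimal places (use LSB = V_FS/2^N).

LSB = 3.3 V / 2^14 = 201.42 µV.
V_out = 0 + 8475 × 0.000201416 V = 1.707 V.

1.7070 V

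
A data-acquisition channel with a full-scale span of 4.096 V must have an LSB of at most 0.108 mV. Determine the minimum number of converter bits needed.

Number of steps required ≥ 4.096 V / 0.108 mV = 37925.93.
Need 2^N ≥ 37925.93; 2^15 = 32768, 2^16 = 65536.
Minimum N = 16.

16 bits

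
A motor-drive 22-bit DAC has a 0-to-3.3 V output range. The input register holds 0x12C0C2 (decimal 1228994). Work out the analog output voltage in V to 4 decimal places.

0.9669 V

LSB = 3.3 V / 2^22 = 0.79 µV.
Code 0x12C0C2 = 1228994 decimal.
V_out = 0 + 1228994 × 7.86781e-07 V = 0.96695 V.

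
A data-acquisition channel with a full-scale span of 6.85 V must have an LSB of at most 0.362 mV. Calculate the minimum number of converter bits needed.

15 bits

Number of steps required ≥ 6.85 V / 0.362 mV = 18922.65.
Need 2^N ≥ 18922.65; 2^14 = 16384, 2^15 = 32768.
Minimum N = 15.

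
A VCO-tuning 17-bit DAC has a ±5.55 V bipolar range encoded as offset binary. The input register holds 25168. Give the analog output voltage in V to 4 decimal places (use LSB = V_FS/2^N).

LSB = 11.1 V / 2^17 = 84.69 µV.
V_out = (−5.55) + 25168 × 8.46863e-05 V = -3.41862 V.

-3.4186 V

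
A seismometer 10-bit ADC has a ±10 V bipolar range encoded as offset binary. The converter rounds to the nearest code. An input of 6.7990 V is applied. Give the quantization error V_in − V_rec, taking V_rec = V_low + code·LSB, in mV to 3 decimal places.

2.125 mV

LSB = 20/2^10 = 19.531 mV.
(6.7990 − (−10))/0.0195312 = 860.1088; round gives code 860.
Code 860 maps back to (−10) + 860×0.0195312 V = 6.796875 V.
Difference: 0.002125 V → 2.125 mV.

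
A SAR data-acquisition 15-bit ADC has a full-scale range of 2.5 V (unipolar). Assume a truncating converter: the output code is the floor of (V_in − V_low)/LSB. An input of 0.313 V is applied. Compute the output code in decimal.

Full-scale span = 2.5 V; LSB = 2.5/2^15 = 76.29 µV.
Input sits at 4102.554 steps above V_low.
Floor → code 4102.

code 4102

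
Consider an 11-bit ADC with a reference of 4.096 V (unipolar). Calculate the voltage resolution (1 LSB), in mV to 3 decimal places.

Full-scale span = 4.096 V.
LSB = 4.096 / 2^11 = 4.096 / 2048 = 0.002 V = 2.000 mV.

2.000 mV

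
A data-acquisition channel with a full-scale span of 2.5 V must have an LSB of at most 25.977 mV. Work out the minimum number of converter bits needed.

7 bits

Number of steps required ≥ 2.5 V / 25.977 mV = 96.24.
Need 2^N ≥ 96.24; 2^6 = 64, 2^7 = 128.
Minimum N = 7.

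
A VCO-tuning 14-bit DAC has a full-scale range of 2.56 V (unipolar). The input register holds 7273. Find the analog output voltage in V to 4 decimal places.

1.1364 V

LSB = 2.56 V / 2^14 = 156.25 µV.
V_out = 0 + 7273 × 0.00015625 V = 1.13641 V.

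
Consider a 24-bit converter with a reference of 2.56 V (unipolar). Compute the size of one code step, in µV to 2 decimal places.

Full-scale span = 2.56 V.
LSB = 2.56 / 2^24 = 2.56 / 16777216 = 1.52588e-07 V = 0.15 µV.

0.15 µV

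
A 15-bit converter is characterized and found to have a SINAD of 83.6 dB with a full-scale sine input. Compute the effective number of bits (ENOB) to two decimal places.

13.59 bits

ENOB = (SINAD − 1.76) / 6.02 = (83.6 − 1.76)/6.02 = 13.595.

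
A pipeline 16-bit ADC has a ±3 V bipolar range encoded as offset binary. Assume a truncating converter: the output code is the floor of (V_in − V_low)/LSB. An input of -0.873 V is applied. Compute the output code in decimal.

code 23232

Full-scale span = 6 V; LSB = 6/2^16 = 91.55 µV.
(-0.873 − (−3)) / 9.15527e-05 = 23232.512 LSBs.
So the output code is 23232.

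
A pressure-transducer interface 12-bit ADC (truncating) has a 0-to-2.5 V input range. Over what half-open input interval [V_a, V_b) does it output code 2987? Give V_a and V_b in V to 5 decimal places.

[1.82312 V, 1.82373 V)

LSB = 2.5/2^12 = 0.610 mV.
V_a = V_low + 2987·LSB = 1.82312 V; V_b = V_low + 2988·LSB = 1.82373 V.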